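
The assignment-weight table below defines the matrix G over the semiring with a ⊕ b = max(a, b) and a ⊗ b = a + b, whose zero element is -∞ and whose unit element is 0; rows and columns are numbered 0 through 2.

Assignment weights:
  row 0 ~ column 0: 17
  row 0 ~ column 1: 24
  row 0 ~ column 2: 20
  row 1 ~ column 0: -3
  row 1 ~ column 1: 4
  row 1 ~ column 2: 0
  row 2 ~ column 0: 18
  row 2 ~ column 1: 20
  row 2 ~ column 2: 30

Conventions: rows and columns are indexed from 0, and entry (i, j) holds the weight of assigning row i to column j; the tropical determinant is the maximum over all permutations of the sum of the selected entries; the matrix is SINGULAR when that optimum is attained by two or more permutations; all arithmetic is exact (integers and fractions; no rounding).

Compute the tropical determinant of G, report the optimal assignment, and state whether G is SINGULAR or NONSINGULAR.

σ = (0, 1, 2): 17 + 4 + 30 = 51
σ = (0, 2, 1): 17 + 0 + 20 = 37
σ = (1, 0, 2): 24 + (-3) + 30 = 51
σ = (1, 2, 0): 24 + 0 + 18 = 42
σ = (2, 0, 1): 20 + (-3) + 20 = 37
σ = (2, 1, 0): 20 + 4 + 18 = 42
Optimal value attained by: σ = (0, 1, 2).
Answer: det⊕(G) = 51; verdict: SINGULAR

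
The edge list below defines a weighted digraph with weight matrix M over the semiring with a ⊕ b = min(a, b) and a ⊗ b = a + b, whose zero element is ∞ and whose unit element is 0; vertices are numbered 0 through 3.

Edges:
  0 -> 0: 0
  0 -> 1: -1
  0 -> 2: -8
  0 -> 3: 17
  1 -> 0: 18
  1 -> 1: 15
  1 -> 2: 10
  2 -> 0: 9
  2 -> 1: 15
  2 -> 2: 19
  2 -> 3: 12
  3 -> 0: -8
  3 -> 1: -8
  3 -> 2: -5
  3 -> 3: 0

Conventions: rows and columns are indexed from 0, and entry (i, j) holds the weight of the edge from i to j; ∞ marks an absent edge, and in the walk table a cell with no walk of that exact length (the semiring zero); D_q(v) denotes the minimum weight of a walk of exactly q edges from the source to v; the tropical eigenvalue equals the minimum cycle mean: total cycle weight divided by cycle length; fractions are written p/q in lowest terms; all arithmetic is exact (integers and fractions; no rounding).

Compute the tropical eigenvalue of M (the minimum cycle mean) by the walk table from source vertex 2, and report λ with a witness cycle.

q=0: [∞, ∞, 0, ∞]
q=1: [9, 15, 19, 12]
q=2: [4, 4, 1, 12]
q=3: [4, 3, -4, 12]
q=4: [4, 3, -4, 8]
Optimal cycle mean attained by: cycle 0->2->3->0, total (-8) + 12 + (-8), length 3.
Answer: λ = -4/3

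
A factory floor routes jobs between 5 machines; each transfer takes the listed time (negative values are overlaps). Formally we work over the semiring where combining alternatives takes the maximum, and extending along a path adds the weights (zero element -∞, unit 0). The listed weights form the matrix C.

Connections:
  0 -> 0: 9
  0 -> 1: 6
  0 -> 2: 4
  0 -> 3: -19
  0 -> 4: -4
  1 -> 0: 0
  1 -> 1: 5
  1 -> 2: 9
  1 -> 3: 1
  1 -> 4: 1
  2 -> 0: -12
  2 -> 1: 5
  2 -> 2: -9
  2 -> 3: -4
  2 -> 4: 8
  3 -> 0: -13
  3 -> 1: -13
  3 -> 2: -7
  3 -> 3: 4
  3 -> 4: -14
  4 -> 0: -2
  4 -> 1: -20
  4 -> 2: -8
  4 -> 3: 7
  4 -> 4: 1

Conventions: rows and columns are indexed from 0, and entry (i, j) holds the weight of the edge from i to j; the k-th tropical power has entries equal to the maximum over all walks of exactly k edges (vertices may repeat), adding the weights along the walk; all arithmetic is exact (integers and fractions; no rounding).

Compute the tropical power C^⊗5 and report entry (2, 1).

C^⊗2:
  [18, 15, 15, 7, 12]
  [9, 14, 14, 8, 17]
  [6, 10, 14, 15, 9]
  [-4, -2, -3, 8, 1]
  [7, 4, 2, 11, 2]
C^⊗3:
  [27, 24, 24, 19, 23]
  [18, 19, 23, 24, 22]
  [15, 19, 19, 19, 22]
  [5, 3, 7, 12, 5]
  [16, 13, 13, 15, 10]
C^⊗4:
  [36, 33, 33, 30, 32]
  [27, 28, 28, 29, 31]
  [24, 24, 28, 29, 27]
  [14, 12, 12, 16, 15]
  [25, 22, 22, 19, 21]
C^⊗5:
  [45, 42, 42, 39, 41]
  [36, 33, 37, 38, 36]
  [33, 33, 33, 34, 36]
  [23, 20, 21, 22, 20]
  [34, 31, 31, 28, 30]
Key observation: the optimum is the walk 2->1->2->1->2->1, with weight 5 + 9 + 5 + 9 + 5 = 33.
Optimal value attained by: walk 2->1->2->1->2->1.
Answer: (C^⊗5)[2][1] = 33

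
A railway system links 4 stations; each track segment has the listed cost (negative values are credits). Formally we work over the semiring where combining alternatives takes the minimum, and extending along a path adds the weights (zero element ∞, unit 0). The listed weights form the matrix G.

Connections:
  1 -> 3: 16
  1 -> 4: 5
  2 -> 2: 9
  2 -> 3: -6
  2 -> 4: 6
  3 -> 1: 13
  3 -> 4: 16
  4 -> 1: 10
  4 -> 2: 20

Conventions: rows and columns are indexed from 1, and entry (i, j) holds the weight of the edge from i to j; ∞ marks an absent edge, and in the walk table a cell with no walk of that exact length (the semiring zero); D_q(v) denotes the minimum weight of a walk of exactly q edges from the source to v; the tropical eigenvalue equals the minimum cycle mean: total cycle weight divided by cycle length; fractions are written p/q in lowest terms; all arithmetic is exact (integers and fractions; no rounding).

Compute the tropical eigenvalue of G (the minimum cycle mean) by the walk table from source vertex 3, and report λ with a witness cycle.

q=0: [∞, ∞, 0, ∞]
q=1: [13, ∞, ∞, 16]
q=2: [26, 36, 29, 18]
q=3: [28, 38, 30, 31]
q=4: [41, 47, 32, 33]
Optimal cycle mean attained by: cycle 1->4->1, total 5 + 10, length 2.
Answer: λ = 15/2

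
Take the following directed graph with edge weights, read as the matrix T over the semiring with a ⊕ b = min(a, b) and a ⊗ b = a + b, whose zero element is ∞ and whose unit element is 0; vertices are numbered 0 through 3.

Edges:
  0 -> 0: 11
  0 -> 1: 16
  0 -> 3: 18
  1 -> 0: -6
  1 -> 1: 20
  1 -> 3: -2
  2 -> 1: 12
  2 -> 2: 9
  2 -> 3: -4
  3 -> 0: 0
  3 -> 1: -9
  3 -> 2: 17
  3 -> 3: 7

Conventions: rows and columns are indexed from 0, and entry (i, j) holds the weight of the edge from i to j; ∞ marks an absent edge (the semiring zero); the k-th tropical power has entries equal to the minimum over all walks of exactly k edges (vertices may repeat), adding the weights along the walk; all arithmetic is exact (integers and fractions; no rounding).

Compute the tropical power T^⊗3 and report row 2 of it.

T^⊗2:
  [10, 9, 35, 14]
  [-2, -11, 15, 5]
  [-4, -13, 13, 3]
  [-15, -2, 24, -11]
T^⊗3:
  [3, 5, 31, 7]
  [-17, -4, 22, -13]
  [-19, -6, 20, -15]
  [-11, -20, 6, -4]
Answer: row 2 of T^⊗3 = [-19, -6, 20, -15]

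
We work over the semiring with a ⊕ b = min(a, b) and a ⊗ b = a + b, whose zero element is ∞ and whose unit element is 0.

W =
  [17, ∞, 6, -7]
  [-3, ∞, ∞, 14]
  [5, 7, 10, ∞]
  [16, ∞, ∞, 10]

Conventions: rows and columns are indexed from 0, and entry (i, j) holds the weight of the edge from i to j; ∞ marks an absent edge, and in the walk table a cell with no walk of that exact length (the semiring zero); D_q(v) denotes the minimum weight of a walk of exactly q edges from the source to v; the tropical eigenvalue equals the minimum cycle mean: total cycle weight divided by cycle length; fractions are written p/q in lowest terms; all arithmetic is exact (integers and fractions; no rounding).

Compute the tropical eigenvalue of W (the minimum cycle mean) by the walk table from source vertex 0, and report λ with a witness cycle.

q=0: [0, ∞, ∞, ∞]
q=1: [17, ∞, 6, -7]
q=2: [9, 13, 16, 3]
q=3: [10, 23, 15, 2]
q=4: [18, 22, 16, 3]
Optimal cycle mean attained by: cycle 0->2->1->0, total 6 + 7 + (-3), length 3.
Answer: λ = 10/3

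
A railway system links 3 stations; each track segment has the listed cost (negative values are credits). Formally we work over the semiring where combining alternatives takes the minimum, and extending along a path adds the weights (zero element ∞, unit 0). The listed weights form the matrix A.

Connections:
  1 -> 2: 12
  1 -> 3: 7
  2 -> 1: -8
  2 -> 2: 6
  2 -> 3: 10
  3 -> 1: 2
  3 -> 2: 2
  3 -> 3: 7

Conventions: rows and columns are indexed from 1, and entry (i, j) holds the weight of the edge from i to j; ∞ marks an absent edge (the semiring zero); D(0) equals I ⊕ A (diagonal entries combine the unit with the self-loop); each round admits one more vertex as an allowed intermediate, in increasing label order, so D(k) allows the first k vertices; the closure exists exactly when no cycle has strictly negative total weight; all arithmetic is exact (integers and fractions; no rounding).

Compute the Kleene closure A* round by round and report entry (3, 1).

D(0):
  [0, 12, 7]
  [-8, 0, 10]
  [2, 2, 0]
D(1):
  [0, 12, 7]
  [-8, 0, -1]
  [2, 2, 0]
D(2):
  [0, 12, 7]
  [-8, 0, -1]
  [-6, 2, 0]
D(3):
  [0, 9, 7]
  [-8, 0, -1]
  [-6, 2, 0]
Answer: A*[3][1] = -6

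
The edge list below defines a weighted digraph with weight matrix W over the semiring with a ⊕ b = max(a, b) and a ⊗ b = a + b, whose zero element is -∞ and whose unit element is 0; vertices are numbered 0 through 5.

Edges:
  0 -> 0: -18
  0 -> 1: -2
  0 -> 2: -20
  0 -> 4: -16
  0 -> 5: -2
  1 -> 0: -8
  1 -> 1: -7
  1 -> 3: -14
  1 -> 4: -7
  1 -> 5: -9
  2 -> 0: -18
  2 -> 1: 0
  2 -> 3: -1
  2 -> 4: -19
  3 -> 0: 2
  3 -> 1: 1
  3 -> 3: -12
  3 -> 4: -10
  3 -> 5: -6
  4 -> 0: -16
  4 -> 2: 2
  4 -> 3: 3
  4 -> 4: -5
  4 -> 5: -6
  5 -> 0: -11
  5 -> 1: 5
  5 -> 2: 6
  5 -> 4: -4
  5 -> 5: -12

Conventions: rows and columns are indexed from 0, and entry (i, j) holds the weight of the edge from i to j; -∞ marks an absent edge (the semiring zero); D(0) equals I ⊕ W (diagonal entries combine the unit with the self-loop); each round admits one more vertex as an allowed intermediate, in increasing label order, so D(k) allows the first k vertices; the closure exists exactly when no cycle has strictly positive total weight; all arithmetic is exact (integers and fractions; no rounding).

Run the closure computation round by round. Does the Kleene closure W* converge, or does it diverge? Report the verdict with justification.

D(0):
  [0, -2, -20, -∞, -16, -2]
  [-8, 0, -∞, -14, -7, -9]
  [-18, 0, 0, -1, -19, -∞]
  [2, 1, -∞, 0, -10, -6]
  [-16, -∞, 2, 3, 0, -6]
  [-11, 5, 6, -∞, -4, 0]
D(1):
  [0, -2, -20, -∞, -16, -2]
  [-8, 0, -28, -14, -7, -9]
  [-18, 0, 0, -1, -19, -20]
  [2, 1, -18, 0, -10, 0]
  [-16, -18, 2, 3, 0, -6]
  [-11, 5, 6, -∞, -4, 0]
D(2):
  [0, -2, -20, -16, -9, -2]
  [-8, 0, -28, -14, -7, -9]
  [-8, 0, 0, -1, -7, -9]
  [2, 1, -18, 0, -6, 0]
  [-16, -18, 2, 3, 0, -6]
  [-3, 5, 6, -9, -2, 0]
D(3):
  [0, -2, -20, -16, -9, -2]
  [-8, 0, -28, -14, -7, -9]
  [-8, 0, 0, -1, -7, -9]
  [2, 1, -18, 0, -6, 0]
  [-6, 2, 2, 3, 0, -6]
  [-2, 6, 6, 5, -1, 0]
Detection: at round 4, diagonal entry (5, 5) turns strictly positive.
Key observation: the cycle 5->2->3->0->5 has total weight 6 + (-1) + 2 + (-2), which is strictly positive.
Answer: DIVERGES — positive cycle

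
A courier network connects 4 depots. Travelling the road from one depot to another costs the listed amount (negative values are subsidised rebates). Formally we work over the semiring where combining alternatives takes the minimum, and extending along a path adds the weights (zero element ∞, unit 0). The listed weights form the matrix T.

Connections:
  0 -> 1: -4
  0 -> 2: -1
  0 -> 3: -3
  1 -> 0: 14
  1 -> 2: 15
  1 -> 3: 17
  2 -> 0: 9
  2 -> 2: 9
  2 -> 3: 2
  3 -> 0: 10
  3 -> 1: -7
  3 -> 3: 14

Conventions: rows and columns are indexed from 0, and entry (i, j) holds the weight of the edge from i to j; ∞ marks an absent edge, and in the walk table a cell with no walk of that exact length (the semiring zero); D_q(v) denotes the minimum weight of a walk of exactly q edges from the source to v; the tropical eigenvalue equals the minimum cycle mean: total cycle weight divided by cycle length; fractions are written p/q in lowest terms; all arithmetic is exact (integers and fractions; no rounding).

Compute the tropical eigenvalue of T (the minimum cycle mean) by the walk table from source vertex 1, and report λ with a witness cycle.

q=0: [∞, 0, ∞, ∞]
q=1: [14, ∞, 15, 17]
q=2: [24, 10, 13, 11]
q=3: [21, 4, 22, 15]
q=4: [18, 8, 19, 18]
Optimal cycle mean attained by: cycle 0->3->1->0, total (-3) + (-7) + 14, length 3.
Answer: λ = 4/3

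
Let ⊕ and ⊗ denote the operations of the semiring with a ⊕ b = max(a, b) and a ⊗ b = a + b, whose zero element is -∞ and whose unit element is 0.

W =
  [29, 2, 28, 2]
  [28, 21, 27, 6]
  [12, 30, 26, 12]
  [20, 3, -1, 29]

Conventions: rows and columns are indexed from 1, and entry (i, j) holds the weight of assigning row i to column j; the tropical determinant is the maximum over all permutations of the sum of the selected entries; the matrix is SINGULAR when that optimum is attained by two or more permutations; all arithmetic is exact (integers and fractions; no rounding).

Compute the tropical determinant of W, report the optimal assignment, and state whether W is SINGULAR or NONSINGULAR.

σ = (1, 2, 3, 4): 29 + 21 + 26 + 29 = 105
σ = (1, 2, 4, 3): 29 + 21 + 12 + (-1) = 61
σ = (1, 3, 2, 4): 29 + 27 + 30 + 29 = 115
σ = (1, 3, 4, 2): 29 + 27 + 12 + 3 = 71
σ = (1, 4, 2, 3): 29 + 6 + 30 + (-1) = 64
σ = (1, 4, 3, 2): 29 + 6 + 26 + 3 = 64
σ = (2, 1, 3, 4): 2 + 28 + 26 + 29 = 85
σ = (2, 1, 4, 3): 2 + 28 + 12 + (-1) = 41
σ = (2, 3, 1, 4): 2 + 27 + 12 + 29 = 70
σ = (2, 3, 4, 1): 2 + 27 + 12 + 20 = 61
σ = (2, 4, 1, 3): 2 + 6 + 12 + (-1) = 19
σ = (2, 4, 3, 1): 2 + 6 + 26 + 20 = 54
σ = (3, 1, 2, 4): 28 + 28 + 30 + 29 = 115
σ = (3, 1, 4, 2): 28 + 28 + 12 + 3 = 71
σ = (3, 2, 1, 4): 28 + 21 + 12 + 29 = 90
σ = (3, 2, 4, 1): 28 + 21 + 12 + 20 = 81
σ = (3, 4, 1, 2): 28 + 6 + 12 + 3 = 49
σ = (3, 4, 2, 1): 28 + 6 + 30 + 20 = 84
σ = (4, 1, 2, 3): 2 + 28 + 30 + (-1) = 59
σ = (4, 1, 3, 2): 2 + 28 + 26 + 3 = 59
σ = (4, 2, 1, 3): 2 + 21 + 12 + (-1) = 34
σ = (4, 2, 3, 1): 2 + 21 + 26 + 20 = 69
σ = (4, 3, 1, 2): 2 + 27 + 12 + 3 = 44
σ = (4, 3, 2, 1): 2 + 27 + 30 + 20 = 79
Optimal value attained by: σ = (1, 3, 2, 4).
Answer: det⊕(W) = 115; verdict: SINGULAR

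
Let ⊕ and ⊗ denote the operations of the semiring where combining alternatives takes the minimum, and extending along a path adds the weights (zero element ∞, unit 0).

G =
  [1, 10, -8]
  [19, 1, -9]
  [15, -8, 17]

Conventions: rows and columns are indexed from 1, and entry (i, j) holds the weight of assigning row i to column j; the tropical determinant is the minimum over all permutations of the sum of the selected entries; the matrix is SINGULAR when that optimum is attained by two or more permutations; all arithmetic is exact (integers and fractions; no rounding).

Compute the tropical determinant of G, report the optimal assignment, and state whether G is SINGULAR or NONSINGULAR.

σ = (1, 2, 3): 1 + 1 + 17 = 19
σ = (1, 3, 2): 1 + (-9) + (-8) = -16
σ = (2, 1, 3): 10 + 19 + 17 = 46
σ = (2, 3, 1): 10 + (-9) + 15 = 16
σ = (3, 1, 2): (-8) + 19 + (-8) = 3
σ = (3, 2, 1): (-8) + 1 + 15 = 8
Optimal value attained by: σ = (1, 3, 2).
Answer: det⊕(G) = -16; verdict: NONSINGULAR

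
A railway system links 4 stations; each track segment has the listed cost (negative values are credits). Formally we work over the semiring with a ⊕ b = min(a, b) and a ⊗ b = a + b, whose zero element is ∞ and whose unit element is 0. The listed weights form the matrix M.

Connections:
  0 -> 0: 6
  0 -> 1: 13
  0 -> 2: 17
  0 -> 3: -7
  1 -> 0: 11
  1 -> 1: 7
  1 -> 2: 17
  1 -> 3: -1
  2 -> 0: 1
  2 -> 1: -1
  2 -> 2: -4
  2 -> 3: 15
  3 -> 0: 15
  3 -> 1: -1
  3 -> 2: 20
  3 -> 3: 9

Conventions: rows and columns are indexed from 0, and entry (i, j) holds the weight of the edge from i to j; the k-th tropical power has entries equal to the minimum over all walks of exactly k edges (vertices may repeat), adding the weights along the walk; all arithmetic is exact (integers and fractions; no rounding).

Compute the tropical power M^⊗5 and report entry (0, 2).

M^⊗2:
  [8, -8, 13, -1]
  [14, -2, 13, 4]
  [-3, -5, -8, -6]
  [10, 6, 16, -2]
M^⊗3:
  [3, -2, 9, -9]
  [9, 3, 9, -3]
  [-7, -9, -12, -10]
  [13, -3, 12, 3]
M^⊗4:
  [6, -10, 5, -4]
  [10, -4, 5, 2]
  [-11, -13, -16, -14]
  [8, 2, 8, -4]
M^⊗5:
  [1, -5, 1, -11]
  [6, 1, 1, -5]
  [-15, -17, -20, -18]
  [9, -5, 4, 1]
Key observation: the optimum is the walk 0->2->2->2->2->2, with weight 17 + (-4) + (-4) + (-4) + (-4) = 1.
Optimal value attained by: walk 0->2->2->2->2->2.
Answer: (M^⊗5)[0][2] = 1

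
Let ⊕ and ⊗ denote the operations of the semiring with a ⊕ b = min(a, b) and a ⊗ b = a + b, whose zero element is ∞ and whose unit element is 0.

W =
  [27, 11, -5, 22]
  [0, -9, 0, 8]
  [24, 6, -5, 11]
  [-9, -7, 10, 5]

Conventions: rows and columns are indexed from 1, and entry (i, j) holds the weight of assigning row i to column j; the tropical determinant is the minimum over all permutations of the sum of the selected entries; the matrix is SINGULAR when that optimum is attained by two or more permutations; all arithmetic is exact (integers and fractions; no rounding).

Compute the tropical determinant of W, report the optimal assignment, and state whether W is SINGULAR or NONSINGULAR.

σ = (1, 2, 3, 4): 27 + (-9) + (-5) + 5 = 18
σ = (1, 2, 4, 3): 27 + (-9) + 11 + 10 = 39
σ = (1, 3, 2, 4): 27 + 0 + 6 + 5 = 38
σ = (1, 3, 4, 2): 27 + 0 + 11 + (-7) = 31
σ = (1, 4, 2, 3): 27 + 8 + 6 + 10 = 51
σ = (1, 4, 3, 2): 27 + 8 + (-5) + (-7) = 23
σ = (2, 1, 3, 4): 11 + 0 + (-5) + 5 = 11
σ = (2, 1, 4, 3): 11 + 0 + 11 + 10 = 32
σ = (2, 3, 1, 4): 11 + 0 + 24 + 5 = 40
σ = (2, 3, 4, 1): 11 + 0 + 11 + (-9) = 13
σ = (2, 4, 1, 3): 11 + 8 + 24 + 10 = 53
σ = (2, 4, 3, 1): 11 + 8 + (-5) + (-9) = 5
σ = (3, 1, 2, 4): (-5) + 0 + 6 + 5 = 6
σ = (3, 1, 4, 2): (-5) + 0 + 11 + (-7) = -1
σ = (3, 2, 1, 4): (-5) + (-9) + 24 + 5 = 15
σ = (3, 2, 4, 1): (-5) + (-9) + 11 + (-9) = -12
σ = (3, 4, 1, 2): (-5) + 8 + 24 + (-7) = 20
σ = (3, 4, 2, 1): (-5) + 8 + 6 + (-9) = 0
σ = (4, 1, 2, 3): 22 + 0 + 6 + 10 = 38
σ = (4, 1, 3, 2): 22 + 0 + (-5) + (-7) = 10
σ = (4, 2, 1, 3): 22 + (-9) + 24 + 10 = 47
σ = (4, 2, 3, 1): 22 + (-9) + (-5) + (-9) = -1
σ = (4, 3, 1, 2): 22 + 0 + 24 + (-7) = 39
σ = (4, 3, 2, 1): 22 + 0 + 6 + (-9) = 19
Optimal value attained by: σ = (3, 2, 4, 1).
Answer: det⊕(W) = -12; verdict: NONSINGULAR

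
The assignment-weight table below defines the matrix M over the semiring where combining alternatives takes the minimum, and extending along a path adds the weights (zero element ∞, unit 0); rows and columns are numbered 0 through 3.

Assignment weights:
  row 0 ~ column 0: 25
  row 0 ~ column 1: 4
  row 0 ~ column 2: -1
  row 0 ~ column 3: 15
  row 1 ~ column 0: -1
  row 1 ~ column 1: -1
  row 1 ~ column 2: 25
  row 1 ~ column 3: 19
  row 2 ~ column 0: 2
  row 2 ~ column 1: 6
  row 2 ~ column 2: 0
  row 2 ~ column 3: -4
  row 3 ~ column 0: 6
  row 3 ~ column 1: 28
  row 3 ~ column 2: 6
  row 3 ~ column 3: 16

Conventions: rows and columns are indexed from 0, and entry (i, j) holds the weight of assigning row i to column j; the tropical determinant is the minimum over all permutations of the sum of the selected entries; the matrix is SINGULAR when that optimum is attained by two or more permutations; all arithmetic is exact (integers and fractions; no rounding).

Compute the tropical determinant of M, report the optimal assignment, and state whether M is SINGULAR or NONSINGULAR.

σ = (0, 1, 2, 3): 25 + (-1) + 0 + 16 = 40
σ = (0, 1, 3, 2): 25 + (-1) + (-4) + 6 = 26
σ = (0, 2, 1, 3): 25 + 25 + 6 + 16 = 72
σ = (0, 2, 3, 1): 25 + 25 + (-4) + 28 = 74
σ = (0, 3, 1, 2): 25 + 19 + 6 + 6 = 56
σ = (0, 3, 2, 1): 25 + 19 + 0 + 28 = 72
σ = (1, 0, 2, 3): 4 + (-1) + 0 + 16 = 19
σ = (1, 0, 3, 2): 4 + (-1) + (-4) + 6 = 5
σ = (1, 2, 0, 3): 4 + 25 + 2 + 16 = 47
σ = (1, 2, 3, 0): 4 + 25 + (-4) + 6 = 31
σ = (1, 3, 0, 2): 4 + 19 + 2 + 6 = 31
σ = (1, 3, 2, 0): 4 + 19 + 0 + 6 = 29
σ = (2, 0, 1, 3): (-1) + (-1) + 6 + 16 = 20
σ = (2, 0, 3, 1): (-1) + (-1) + (-4) + 28 = 22
σ = (2, 1, 0, 3): (-1) + (-1) + 2 + 16 = 16
σ = (2, 1, 3, 0): (-1) + (-1) + (-4) + 6 = 0
σ = (2, 3, 0, 1): (-1) + 19 + 2 + 28 = 48
σ = (2, 3, 1, 0): (-1) + 19 + 6 + 6 = 30
σ = (3, 0, 1, 2): 15 + (-1) + 6 + 6 = 26
σ = (3, 0, 2, 1): 15 + (-1) + 0 + 28 = 42
σ = (3, 1, 0, 2): 15 + (-1) + 2 + 6 = 22
σ = (3, 1, 2, 0): 15 + (-1) + 0 + 6 = 20
σ = (3, 2, 0, 1): 15 + 25 + 2 + 28 = 70
σ = (3, 2, 1, 0): 15 + 25 + 6 + 6 = 52
Optimal value attained by: σ = (2, 1, 3, 0).
Answer: det⊕(M) = 0; verdict: NONSINGULAR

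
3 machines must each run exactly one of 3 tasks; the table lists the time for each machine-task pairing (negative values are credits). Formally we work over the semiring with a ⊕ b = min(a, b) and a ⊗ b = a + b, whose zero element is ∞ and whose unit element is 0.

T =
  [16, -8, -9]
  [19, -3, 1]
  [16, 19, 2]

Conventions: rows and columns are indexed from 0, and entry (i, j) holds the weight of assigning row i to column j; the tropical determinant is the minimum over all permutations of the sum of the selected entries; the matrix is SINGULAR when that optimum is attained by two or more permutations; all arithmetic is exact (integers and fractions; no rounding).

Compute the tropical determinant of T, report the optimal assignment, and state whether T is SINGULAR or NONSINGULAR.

σ = (0, 1, 2): 16 + (-3) + 2 = 15
σ = (0, 2, 1): 16 + 1 + 19 = 36
σ = (1, 0, 2): (-8) + 19 + 2 = 13
σ = (1, 2, 0): (-8) + 1 + 16 = 9
σ = (2, 0, 1): (-9) + 19 + 19 = 29
σ = (2, 1, 0): (-9) + (-3) + 16 = 4
Optimal value attained by: σ = (2, 1, 0).
Answer: det⊕(T) = 4; verdict: NONSINGULAR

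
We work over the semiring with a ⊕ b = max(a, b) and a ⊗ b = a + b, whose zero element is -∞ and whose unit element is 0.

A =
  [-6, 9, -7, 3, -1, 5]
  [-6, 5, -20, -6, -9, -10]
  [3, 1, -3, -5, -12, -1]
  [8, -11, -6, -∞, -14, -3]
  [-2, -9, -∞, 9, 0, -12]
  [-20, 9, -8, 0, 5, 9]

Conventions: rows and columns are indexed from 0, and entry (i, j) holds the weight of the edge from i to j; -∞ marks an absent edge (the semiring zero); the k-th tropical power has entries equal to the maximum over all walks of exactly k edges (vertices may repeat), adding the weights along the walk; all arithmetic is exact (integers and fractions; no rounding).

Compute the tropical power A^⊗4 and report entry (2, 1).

A^⊗2:
  [11, 14, -3, 8, 10, 14]
  [2, 10, -12, 0, -4, -1]
  [3, 12, -4, 6, 4, 8]
  [2, 17, 1, 11, 7, 13]
  [17, 7, 3, 9, 0, 6]
  [8, 18, 1, 14, 14, 18]
A^⊗3:
  [16, 23, 6, 19, 19, 23]
  [8, 15, -5, 5, 4, 8]
  [14, 17, 0, 13, 13, 17]
  [19, 22, 5, 16, 18, 22]
  [17, 26, 10, 20, 16, 22]
  [22, 27, 10, 23, 23, 27]
A^⊗4:
  [27, 32, 15, 28, 28, 32]
  [13, 20, 1, 13, 13, 17]
  [21, 26, 9, 22, 22, 26]
  [24, 31, 14, 27, 27, 31]
  [28, 31, 14, 25, 27, 31]
  [31, 36, 19, 32, 32, 36]
Key observation: the optimum is the walk 2->0->5->5->1, with weight 3 + 5 + 9 + 9 = 26.
Optimal value attained by: walk 2->0->5->5->1.
Answer: (A^⊗4)[2][1] = 26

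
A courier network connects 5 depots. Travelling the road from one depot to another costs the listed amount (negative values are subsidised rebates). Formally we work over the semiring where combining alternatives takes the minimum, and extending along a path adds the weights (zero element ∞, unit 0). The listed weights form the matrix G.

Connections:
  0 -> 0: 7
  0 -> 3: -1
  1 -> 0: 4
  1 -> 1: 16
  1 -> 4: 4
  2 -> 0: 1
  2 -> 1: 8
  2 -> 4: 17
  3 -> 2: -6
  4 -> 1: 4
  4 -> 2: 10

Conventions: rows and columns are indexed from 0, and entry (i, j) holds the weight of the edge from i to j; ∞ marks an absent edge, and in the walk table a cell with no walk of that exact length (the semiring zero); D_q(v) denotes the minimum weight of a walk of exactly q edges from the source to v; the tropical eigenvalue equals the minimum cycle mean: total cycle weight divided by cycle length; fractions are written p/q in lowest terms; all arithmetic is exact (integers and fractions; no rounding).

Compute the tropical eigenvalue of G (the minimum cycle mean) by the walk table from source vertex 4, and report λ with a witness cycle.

q=0: [∞, ∞, ∞, ∞, 0]
q=1: [∞, 4, 10, ∞, ∞]
q=2: [8, 18, ∞, ∞, 8]
q=3: [15, 12, 18, 7, 22]
q=4: [16, 26, 1, 14, 16]
q=5: [2, 9, 8, 15, 18]
Optimal cycle mean attained by: cycle 0->3->2->0, total (-1) + (-6) + 1, length 3.
Answer: λ = -2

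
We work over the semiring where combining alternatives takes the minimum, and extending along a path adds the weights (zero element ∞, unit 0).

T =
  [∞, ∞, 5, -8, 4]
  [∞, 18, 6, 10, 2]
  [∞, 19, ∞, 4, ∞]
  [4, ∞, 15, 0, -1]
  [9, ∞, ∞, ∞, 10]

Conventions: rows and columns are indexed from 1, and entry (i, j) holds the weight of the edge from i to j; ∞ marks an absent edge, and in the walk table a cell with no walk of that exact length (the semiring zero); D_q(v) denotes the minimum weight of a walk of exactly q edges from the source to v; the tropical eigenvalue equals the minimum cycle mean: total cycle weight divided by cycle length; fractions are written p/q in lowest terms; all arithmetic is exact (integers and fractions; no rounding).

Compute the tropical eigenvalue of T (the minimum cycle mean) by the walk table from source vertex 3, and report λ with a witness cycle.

q=0: [∞, ∞, 0, ∞, ∞]
q=1: [∞, 19, ∞, 4, ∞]
q=2: [8, 37, 19, 4, 3]
q=3: [8, 38, 13, 0, 3]
q=4: [4, 32, 13, 0, -1]
q=5: [4, 32, 9, -4, -1]
Optimal cycle mean attained by: cycle 1->4->1, total (-8) + 4, length 2.
Answer: λ = -2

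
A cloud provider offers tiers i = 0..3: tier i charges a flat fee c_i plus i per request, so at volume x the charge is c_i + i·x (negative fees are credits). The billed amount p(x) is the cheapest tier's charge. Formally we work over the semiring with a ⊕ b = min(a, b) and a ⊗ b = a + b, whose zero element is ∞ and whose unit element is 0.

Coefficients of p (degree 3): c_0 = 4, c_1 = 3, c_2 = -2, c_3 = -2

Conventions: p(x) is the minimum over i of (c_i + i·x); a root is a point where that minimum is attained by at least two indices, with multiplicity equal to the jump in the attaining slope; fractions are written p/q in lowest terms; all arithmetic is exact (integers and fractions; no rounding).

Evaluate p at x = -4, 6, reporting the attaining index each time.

p(-4) = min(4+0·(-4)=4, 3+1·(-4)=-1, -2+2·(-4)=-10, -2+3·(-4)=-14) = -14 (attained by i=3)
p(6) = min(4+0·6=4, 3+1·6=9, -2+2·6=10, -2+3·6=16) = 4 (attained by i=0)
Answer: p(-4) = -14; p(6) = 4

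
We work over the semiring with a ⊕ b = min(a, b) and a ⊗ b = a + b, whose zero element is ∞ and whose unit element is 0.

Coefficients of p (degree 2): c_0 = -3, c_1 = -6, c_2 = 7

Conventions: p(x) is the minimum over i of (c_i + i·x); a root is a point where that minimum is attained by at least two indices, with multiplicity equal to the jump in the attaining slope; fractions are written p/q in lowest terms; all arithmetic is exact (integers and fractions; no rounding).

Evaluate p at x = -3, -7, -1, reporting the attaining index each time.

p(-3) = min(-3+0·(-3)=-3, -6+1·(-3)=-9, 7+2·(-3)=1) = -9 (attained by i=1)
p(-7) = min(-3+0·(-7)=-3, -6+1·(-7)=-13, 7+2·(-7)=-7) = -13 (attained by i=1)
p(-1) = min(-3+0·(-1)=-3, -6+1·(-1)=-7, 7+2·(-1)=5) = -7 (attained by i=1)
Answer: p(-3) = -9; p(-7) = -13; p(-1) = -7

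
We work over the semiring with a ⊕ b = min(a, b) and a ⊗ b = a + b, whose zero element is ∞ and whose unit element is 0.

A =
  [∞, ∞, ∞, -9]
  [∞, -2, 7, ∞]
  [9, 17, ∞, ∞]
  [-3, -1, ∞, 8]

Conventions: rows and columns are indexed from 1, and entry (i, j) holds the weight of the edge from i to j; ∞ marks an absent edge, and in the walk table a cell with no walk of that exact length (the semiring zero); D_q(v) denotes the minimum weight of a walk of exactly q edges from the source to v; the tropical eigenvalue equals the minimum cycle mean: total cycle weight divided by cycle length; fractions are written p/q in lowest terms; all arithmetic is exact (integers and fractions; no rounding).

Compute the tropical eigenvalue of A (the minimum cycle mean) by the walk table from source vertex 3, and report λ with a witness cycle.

q=0: [∞, ∞, 0, ∞]
q=1: [9, 17, ∞, ∞]
q=2: [∞, 15, 24, 0]
q=3: [-3, -1, 22, 8]
q=4: [5, -3, 6, -12]
Optimal cycle mean attained by: cycle 1->4->1, total (-9) + (-3), length 2.
Answer: λ = -6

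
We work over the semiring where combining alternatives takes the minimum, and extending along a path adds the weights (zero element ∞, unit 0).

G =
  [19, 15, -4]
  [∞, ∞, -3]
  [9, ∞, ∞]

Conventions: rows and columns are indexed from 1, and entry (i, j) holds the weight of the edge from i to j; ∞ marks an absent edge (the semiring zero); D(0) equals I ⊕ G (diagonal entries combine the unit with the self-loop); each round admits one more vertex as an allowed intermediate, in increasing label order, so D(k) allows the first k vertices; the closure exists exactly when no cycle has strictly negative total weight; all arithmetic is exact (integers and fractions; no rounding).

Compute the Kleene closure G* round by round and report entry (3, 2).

D(0):
  [0, 15, -4]
  [∞, 0, -3]
  [9, ∞, 0]
D(1):
  [0, 15, -4]
  [∞, 0, -3]
  [9, 24, 0]
D(2):
  [0, 15, -4]
  [∞, 0, -3]
  [9, 24, 0]
D(3):
  [0, 15, -4]
  [6, 0, -3]
  [9, 24, 0]
Answer: G*[3][2] = 24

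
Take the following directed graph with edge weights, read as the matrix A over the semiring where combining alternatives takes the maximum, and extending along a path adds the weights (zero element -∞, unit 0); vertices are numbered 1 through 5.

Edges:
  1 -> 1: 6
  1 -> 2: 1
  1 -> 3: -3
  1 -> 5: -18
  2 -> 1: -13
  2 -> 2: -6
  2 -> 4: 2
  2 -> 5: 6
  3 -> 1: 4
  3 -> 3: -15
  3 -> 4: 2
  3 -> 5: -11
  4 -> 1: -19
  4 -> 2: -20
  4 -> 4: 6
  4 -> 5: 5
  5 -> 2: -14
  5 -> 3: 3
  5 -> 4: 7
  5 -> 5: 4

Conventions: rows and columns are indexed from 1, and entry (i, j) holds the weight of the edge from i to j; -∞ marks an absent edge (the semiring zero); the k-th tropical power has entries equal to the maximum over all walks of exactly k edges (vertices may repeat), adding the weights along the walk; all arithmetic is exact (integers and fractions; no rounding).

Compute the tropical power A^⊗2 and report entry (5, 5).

A^⊗2:
  [12, 7, 3, 3, 7]
  [-7, -8, 9, 13, 10]
  [10, 5, 1, 8, 7]
  [-13, -9, 8, 12, 11]
  [7, -10, 7, 13, 12]
Key observation: the optimum is the walk 5->4->5, with weight 7 + 5 = 12.
Optimal value attained by: walk 5->4->5.
Answer: (A^⊗2)[5][5] = 12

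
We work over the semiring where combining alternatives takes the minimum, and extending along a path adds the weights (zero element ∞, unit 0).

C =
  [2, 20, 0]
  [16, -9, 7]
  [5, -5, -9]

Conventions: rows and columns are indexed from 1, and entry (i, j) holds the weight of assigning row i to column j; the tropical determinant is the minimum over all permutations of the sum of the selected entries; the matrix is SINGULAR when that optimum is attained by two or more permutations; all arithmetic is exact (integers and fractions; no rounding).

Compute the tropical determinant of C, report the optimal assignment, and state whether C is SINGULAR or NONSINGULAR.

σ = (1, 2, 3): 2 + (-9) + (-9) = -16
σ = (1, 3, 2): 2 + 7 + (-5) = 4
σ = (2, 1, 3): 20 + 16 + (-9) = 27
σ = (2, 3, 1): 20 + 7 + 5 = 32
σ = (3, 1, 2): 0 + 16 + (-5) = 11
σ = (3, 2, 1): 0 + (-9) + 5 = -4
Optimal value attained by: σ = (1, 2, 3).
Answer: det⊕(C) = -16; verdict: NONSINGULAR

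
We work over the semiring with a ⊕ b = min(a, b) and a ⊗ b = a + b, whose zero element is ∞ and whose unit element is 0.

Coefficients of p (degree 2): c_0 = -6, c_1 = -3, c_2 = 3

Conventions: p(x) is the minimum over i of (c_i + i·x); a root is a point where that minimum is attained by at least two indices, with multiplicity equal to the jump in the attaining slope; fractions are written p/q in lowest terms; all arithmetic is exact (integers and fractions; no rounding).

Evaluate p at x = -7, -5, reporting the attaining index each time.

p(-7) = min(-6+0·(-7)=-6, -3+1·(-7)=-10, 3+2·(-7)=-11) = -11 (attained by i=2)
p(-5) = min(-6+0·(-5)=-6, -3+1·(-5)=-8, 3+2·(-5)=-7) = -8 (attained by i=1)
Answer: p(-7) = -11; p(-5) = -8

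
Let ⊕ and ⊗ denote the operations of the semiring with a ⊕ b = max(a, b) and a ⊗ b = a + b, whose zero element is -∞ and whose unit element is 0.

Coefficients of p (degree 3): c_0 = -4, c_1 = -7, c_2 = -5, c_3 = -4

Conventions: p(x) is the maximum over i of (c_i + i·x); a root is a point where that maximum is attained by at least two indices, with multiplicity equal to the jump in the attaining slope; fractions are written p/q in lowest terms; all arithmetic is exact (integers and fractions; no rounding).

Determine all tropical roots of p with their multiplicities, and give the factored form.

hull edge (i=0, c=-4) to (i=3, c=-4): slope 0, span 3
Factored form: p(x) = -4 ⊗ (x ⊕ 0) ⊗ (x ⊕ 0) ⊗ (x ⊕ 0)
Answer: roots = 0 (mult 3)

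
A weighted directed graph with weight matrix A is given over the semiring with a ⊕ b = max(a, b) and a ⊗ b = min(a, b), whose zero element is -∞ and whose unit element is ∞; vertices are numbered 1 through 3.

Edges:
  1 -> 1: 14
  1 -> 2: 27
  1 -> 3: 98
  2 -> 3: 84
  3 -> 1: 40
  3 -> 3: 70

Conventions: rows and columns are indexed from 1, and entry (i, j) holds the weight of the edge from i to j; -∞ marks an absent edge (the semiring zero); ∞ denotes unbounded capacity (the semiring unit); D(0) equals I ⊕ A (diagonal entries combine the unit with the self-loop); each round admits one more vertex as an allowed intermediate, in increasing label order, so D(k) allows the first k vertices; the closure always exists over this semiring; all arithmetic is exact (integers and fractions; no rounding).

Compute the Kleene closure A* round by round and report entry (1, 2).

D(0):
  [∞, 27, 98]
  [-∞, ∞, 84]
  [40, -∞, ∞]
D(1):
  [∞, 27, 98]
  [-∞, ∞, 84]
  [40, 27, ∞]
D(2):
  [∞, 27, 98]
  [-∞, ∞, 84]
  [40, 27, ∞]
D(3):
  [∞, 27, 98]
  [40, ∞, 84]
  [40, 27, ∞]
Answer: A*[1][2] = 27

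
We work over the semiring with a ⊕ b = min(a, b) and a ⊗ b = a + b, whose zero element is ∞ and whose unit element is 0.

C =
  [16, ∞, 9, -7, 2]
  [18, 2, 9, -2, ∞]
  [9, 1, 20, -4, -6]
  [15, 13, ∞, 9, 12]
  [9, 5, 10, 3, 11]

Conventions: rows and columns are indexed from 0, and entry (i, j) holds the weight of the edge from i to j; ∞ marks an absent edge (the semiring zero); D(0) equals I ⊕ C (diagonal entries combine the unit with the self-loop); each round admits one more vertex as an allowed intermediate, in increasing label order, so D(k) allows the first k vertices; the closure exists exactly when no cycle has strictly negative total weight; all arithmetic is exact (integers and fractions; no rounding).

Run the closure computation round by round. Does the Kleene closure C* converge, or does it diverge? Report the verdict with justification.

D(0):
  [0, ∞, 9, -7, 2]
  [18, 0, 9, -2, ∞]
  [9, 1, 0, -4, -6]
  [15, 13, ∞, 0, 12]
  [9, 5, 10, 3, 0]
D(1):
  [0, ∞, 9, -7, 2]
  [18, 0, 9, -2, 20]
  [9, 1, 0, -4, -6]
  [15, 13, 24, 0, 12]
  [9, 5, 10, 2, 0]
D(2):
  [0, ∞, 9, -7, 2]
  [18, 0, 9, -2, 20]
  [9, 1, 0, -4, -6]
  [15, 13, 22, 0, 12]
  [9, 5, 10, 2, 0]
D(3):
  [0, 10, 9, -7, 2]
  [18, 0, 9, -2, 3]
  [9, 1, 0, -4, -6]
  [15, 13, 22, 0, 12]
  [9, 5, 10, 2, 0]
D(4):
  [0, 6, 9, -7, 2]
  [13, 0, 9, -2, 3]
  [9, 1, 0, -4, -6]
  [15, 13, 22, 0, 12]
  [9, 5, 10, 2, 0]
D(5):
  [0, 6, 9, -7, 2]
  [12, 0, 9, -2, 3]
  [3, -1, 0, -4, -6]
  [15, 13, 22, 0, 12]
  [9, 5, 10, 2, 0]
Key observation: every diagonal entry stays at the unit through all rounds, so no improving cycle exists.
Answer: CONVERGES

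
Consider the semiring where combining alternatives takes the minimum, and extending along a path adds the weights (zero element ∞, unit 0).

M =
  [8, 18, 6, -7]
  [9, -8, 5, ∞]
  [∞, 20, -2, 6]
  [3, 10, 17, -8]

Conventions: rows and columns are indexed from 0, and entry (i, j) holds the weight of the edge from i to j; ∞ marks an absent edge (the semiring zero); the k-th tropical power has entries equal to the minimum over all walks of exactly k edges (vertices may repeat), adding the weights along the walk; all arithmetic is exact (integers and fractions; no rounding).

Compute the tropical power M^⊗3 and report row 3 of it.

M^⊗2:
  [-4, 3, 4, -15]
  [1, -16, -3, 2]
  [9, 12, -4, -2]
  [-5, 2, 9, -16]
M^⊗3:
  [-12, -5, 2, -23]
  [-7, -24, -11, -6]
  [1, 4, -6, -10]
  [-13, -6, 1, -24]
Answer: row 3 of M^⊗3 = [-13, -6, 1, -24]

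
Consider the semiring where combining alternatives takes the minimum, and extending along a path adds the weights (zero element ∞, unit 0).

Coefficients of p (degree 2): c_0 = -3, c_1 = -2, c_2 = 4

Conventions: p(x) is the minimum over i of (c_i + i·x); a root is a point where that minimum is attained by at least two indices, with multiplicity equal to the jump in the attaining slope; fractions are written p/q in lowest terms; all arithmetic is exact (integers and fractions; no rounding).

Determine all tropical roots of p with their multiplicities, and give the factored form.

hull edge (i=0, c=-3) to (i=1, c=-2): slope 1, span 1
hull edge (i=1, c=-2) to (i=2, c=4): slope 6, span 1
Factored form: p(x) = 4 ⊗ (x ⊕ (-6)) ⊗ (x ⊕ (-1))
Answer: roots = -6 (mult 1), -1 (mult 1)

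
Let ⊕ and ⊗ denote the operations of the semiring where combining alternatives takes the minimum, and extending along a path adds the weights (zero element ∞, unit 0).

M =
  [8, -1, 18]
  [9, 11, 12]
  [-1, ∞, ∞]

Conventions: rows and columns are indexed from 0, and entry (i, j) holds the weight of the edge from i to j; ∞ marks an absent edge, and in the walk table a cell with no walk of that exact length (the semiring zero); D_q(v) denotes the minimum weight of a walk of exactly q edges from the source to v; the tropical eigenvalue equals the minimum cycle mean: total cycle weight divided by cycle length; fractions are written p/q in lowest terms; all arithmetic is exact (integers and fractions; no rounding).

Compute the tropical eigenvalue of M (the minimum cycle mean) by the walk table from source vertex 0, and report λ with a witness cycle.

q=0: [0, ∞, ∞]
q=1: [8, -1, 18]
q=2: [8, 7, 11]
q=3: [10, 7, 19]
Optimal cycle mean attained by: cycle 0->1->2->0, total (-1) + 12 + (-1), length 3.
Answer: λ = 10/3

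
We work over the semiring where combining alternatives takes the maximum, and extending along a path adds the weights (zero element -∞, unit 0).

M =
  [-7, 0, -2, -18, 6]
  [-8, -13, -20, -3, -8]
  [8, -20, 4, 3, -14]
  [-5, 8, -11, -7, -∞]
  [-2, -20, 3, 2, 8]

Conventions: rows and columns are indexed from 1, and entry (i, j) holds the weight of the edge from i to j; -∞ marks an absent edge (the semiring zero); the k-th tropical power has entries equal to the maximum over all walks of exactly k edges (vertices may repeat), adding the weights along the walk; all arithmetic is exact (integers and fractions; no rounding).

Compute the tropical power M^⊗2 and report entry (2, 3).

M^⊗2:
  [6, -7, 9, 8, 14]
  [-8, 5, -5, -6, 0]
  [12, 11, 8, 7, 14]
  [0, 1, -7, 5, 1]
  [11, 10, 11, 10, 16]
Key observation: the optimum is the walk 2->5->3, with weight (-8) + 3 = -5.
Optimal value attained by: walk 2->5->3.
Answer: (M^⊗2)[2][3] = -5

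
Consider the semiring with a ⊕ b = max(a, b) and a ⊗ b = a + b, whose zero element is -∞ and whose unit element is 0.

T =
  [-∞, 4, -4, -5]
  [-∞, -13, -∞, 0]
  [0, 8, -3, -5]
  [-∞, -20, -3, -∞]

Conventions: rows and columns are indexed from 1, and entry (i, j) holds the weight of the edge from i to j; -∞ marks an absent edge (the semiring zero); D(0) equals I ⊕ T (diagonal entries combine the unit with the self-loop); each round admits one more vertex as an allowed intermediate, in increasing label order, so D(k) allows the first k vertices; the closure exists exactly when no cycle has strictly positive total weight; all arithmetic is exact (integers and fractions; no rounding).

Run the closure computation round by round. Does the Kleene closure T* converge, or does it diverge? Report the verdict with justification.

D(0):
  [0, 4, -4, -5]
  [-∞, 0, -∞, 0]
  [0, 8, 0, -5]
  [-∞, -20, -3, 0]
D(1):
  [0, 4, -4, -5]
  [-∞, 0, -∞, 0]
  [0, 8, 0, -5]
  [-∞, -20, -3, 0]
D(2):
  [0, 4, -4, 4]
  [-∞, 0, -∞, 0]
  [0, 8, 0, 8]
  [-∞, -20, -3, 0]
Detection: at round 3, diagonal entry (4, 4) turns strictly positive.
Key observation: the cycle 4->3->1->2->4 has total weight (-3) + 0 + 4 + 0, which is strictly positive.
Answer: DIVERGES — positive cycle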